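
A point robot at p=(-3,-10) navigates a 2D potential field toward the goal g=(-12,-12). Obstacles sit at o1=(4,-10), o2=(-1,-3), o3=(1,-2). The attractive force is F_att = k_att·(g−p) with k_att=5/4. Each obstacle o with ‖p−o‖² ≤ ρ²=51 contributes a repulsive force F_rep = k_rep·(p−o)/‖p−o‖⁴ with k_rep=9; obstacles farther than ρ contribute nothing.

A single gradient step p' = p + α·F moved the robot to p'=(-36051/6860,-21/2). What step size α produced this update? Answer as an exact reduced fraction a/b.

α = 1/5

F_att = 5/4·(g−p) = 5/4·(-9,-2) = (-11.2500,-2.5000)
o1: d²=49 ≤ ρ²=51; F_rep = 9·(-7,0)/49² = (-0.0262,0.0000)
o2: d²=53 > ρ²=51 → inactive
o3: d²=80 > ρ²=51 → inactive
F = F_att + ΣF_rep = (-11.2762,-2.5000)
Δp = p'−p = (-2.2552,-0.5000); α = Δx/Fx = (-15471/6860) / (-15471/1372) = 1/5
check: Δy/Fy = (-1/2) / (-5/2) = 1/5 ✓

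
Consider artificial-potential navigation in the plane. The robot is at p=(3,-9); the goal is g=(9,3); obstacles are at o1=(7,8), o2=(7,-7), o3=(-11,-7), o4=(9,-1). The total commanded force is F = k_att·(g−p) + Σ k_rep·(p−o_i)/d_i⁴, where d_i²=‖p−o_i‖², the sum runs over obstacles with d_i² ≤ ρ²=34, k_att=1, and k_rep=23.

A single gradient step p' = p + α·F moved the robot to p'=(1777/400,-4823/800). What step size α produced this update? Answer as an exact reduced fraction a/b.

F_att = 1·(g−p) = 1·(6,12) = (6.0000,12.0000)
o1: d²=305 > ρ²=34 → inactive
o2: d²=20 ≤ ρ²=34; F_rep = 23·(-4,-2)/20² = (-0.2300,-0.1150)
o3: d²=200 > ρ²=34 → inactive
o4: d²=100 > ρ²=34 → inactive
F = F_att + ΣF_rep = (5.7700,11.8850)
Δp = p'−p = (1.4425,2.9712); α = Δx/Fx = (577/400) / (577/100) = 1/4
check: Δy/Fy = (2377/800) / (2377/200) = 1/4 ✓

α = 1/4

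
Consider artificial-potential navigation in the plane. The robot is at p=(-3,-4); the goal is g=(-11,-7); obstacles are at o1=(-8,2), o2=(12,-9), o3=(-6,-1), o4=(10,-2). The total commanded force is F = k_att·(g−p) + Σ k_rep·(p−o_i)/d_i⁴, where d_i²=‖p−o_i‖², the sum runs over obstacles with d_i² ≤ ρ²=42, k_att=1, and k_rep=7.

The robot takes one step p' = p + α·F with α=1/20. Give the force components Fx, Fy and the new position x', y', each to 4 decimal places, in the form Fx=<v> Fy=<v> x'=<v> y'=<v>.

Fx=-7.9352 Fy=-3.0648 x'=-3.3968 y'=-4.1532

F_att = 1·(g−p) = 1·(-8,-3) = (-8.0000,-3.0000)
o1: d²=61 > ρ²=42 → inactive
o2: d²=250 > ρ²=42 → inactive
o3: d²=18 ≤ ρ²=42; F_rep = 7·(3,-3)/18² = (0.0648,-0.0648)
o4: d²=173 > ρ²=42 → inactive
F = F_att + ΣF_rep = (-7.9352,-3.0648)
p' = p + 1/20·F = (-3.3968,-4.1532)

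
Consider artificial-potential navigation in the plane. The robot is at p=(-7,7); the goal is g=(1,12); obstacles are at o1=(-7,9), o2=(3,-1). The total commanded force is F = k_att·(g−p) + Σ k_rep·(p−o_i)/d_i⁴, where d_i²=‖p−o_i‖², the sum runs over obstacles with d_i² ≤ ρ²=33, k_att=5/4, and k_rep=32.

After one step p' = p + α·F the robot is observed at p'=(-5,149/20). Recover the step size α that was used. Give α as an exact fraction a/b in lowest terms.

α = 1/5

F_att = 5/4·(g−p) = 5/4·(8,5) = (10.0000,6.2500)
o1: d²=4 ≤ ρ²=33; F_rep = 32·(0,-2)/4² = (0.0000,-4.0000)
o2: d²=164 > ρ²=33 → inactive
F = F_att + ΣF_rep = (10.0000,2.2500)
Δp = p'−p = (2.0000,0.4500); α = Δx/Fx = (2) / (10) = 1/5
check: Δy/Fy = (9/20) / (9/4) = 1/5 ✓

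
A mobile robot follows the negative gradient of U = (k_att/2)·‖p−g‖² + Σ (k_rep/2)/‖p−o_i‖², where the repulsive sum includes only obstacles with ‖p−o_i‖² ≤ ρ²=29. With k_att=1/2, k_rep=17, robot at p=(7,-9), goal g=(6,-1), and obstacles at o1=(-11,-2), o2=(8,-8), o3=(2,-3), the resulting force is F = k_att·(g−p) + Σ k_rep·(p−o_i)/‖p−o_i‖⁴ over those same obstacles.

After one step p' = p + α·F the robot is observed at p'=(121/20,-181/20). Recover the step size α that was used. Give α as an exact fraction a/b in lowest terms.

α = 1/5

F_att = 1/2·(g−p) = 1/2·(-1,8) = (-0.5000,4.0000)
o1: d²=373 > ρ²=29 → inactive
o2: d²=2 ≤ ρ²=29; F_rep = 17·(-1,-1)/2² = (-4.2500,-4.2500)
o3: d²=61 > ρ²=29 → inactive
F = F_att + ΣF_rep = (-4.7500,-0.2500)
Δp = p'−p = (-0.9500,-0.0500); α = Δx/Fx = (-19/20) / (-19/4) = 1/5
check: Δy/Fy = (-1/20) / (-1/4) = 1/5 ✓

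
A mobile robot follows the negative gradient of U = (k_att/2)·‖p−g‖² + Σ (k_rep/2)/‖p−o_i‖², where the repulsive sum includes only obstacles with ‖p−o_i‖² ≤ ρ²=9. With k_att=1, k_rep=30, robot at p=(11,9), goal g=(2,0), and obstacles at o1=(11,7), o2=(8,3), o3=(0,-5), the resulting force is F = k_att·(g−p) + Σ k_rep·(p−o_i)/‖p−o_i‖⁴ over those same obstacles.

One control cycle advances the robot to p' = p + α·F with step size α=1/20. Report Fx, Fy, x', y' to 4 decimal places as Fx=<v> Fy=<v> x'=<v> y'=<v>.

F_att = 1·(g−p) = 1·(-9,-9) = (-9.0000,-9.0000)
o1: d²=4 ≤ ρ²=9; F_rep = 30·(0,2)/4² = (0.0000,3.7500)
o2: d²=45 > ρ²=9 → inactive
o3: d²=317 > ρ²=9 → inactive
F = F_att + ΣF_rep = (-9.0000,-5.2500)
p' = p + 1/20·F = (10.5500,8.7375)

Fx=-9.0000 Fy=-5.2500 x'=10.5500 y'=8.7375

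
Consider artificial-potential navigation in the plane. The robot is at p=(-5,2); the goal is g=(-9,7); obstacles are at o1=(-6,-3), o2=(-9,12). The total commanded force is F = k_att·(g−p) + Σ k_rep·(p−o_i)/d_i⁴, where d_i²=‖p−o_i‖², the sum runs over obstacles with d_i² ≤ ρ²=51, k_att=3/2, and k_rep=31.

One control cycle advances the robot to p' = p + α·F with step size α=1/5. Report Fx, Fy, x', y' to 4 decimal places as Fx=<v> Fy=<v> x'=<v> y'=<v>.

Fx=-5.9541 Fy=7.7293 x'=-6.1908 y'=3.5459

F_att = 3/2·(g−p) = 3/2·(-4,5) = (-6.0000,7.5000)
o1: d²=26 ≤ ρ²=51; F_rep = 31·(1,5)/26² = (0.0459,0.2293)
o2: d²=116 > ρ²=51 → inactive
F = F_att + ΣF_rep = (-5.9541,7.7293)
p' = p + 1/5·F = (-6.1908,3.5459)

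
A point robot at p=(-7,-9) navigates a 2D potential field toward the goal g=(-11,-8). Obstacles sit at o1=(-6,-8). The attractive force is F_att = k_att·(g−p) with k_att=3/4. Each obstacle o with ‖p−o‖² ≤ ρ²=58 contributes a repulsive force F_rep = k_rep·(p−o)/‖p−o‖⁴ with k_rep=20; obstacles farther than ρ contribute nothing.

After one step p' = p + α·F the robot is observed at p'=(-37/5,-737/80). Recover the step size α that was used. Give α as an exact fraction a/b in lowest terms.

α = 1/20

F_att = 3/4·(g−p) = 3/4·(-4,1) = (-3.0000,0.7500)
o1: d²=2 ≤ ρ²=58; F_rep = 20·(-1,-1)/2² = (-5.0000,-5.0000)
F = F_att + ΣF_rep = (-8.0000,-4.2500)
Δp = p'−p = (-0.4000,-0.2125); α = Δx/Fx = (-2/5) / (-8) = 1/20
check: Δy/Fy = (-17/80) / (-17/4) = 1/20 ✓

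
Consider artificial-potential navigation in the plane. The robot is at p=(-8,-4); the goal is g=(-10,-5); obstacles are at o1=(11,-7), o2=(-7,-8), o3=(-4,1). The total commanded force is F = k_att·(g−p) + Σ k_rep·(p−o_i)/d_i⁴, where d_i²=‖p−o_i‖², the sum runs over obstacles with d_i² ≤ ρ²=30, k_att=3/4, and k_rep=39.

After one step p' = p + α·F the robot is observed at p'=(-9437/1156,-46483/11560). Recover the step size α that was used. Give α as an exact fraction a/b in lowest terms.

α = 1/10

F_att = 3/4·(g−p) = 3/4·(-2,-1) = (-1.5000,-0.7500)
o1: d²=370 > ρ²=30 → inactive
o2: d²=17 ≤ ρ²=30; F_rep = 39·(-1,4)/17² = (-0.1349,0.5398)
o3: d²=41 > ρ²=30 → inactive
F = F_att + ΣF_rep = (-1.6349,-0.2102)
Δp = p'−p = (-0.1635,-0.0210); α = Δx/Fx = (-189/1156) / (-945/578) = 1/10
check: Δy/Fy = (-243/11560) / (-243/1156) = 1/10 ✓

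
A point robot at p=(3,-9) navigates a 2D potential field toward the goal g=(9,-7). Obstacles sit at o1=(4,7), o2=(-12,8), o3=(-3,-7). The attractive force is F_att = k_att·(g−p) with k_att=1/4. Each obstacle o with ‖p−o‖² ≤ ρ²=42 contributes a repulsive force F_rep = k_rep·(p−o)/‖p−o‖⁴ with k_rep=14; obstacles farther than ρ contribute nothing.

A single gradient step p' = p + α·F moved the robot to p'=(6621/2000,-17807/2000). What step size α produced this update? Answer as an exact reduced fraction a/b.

F_att = 1/4·(g−p) = 1/4·(6,2) = (1.5000,0.5000)
o1: d²=257 > ρ²=42 → inactive
o2: d²=514 > ρ²=42 → inactive
o3: d²=40 ≤ ρ²=42; F_rep = 14·(6,-2)/40² = (0.0525,-0.0175)
F = F_att + ΣF_rep = (1.5525,0.4825)
Δp = p'−p = (0.3105,0.0965); α = Δx/Fx = (621/2000) / (621/400) = 1/5
check: Δy/Fy = (193/2000) / (193/400) = 1/5 ✓

α = 1/5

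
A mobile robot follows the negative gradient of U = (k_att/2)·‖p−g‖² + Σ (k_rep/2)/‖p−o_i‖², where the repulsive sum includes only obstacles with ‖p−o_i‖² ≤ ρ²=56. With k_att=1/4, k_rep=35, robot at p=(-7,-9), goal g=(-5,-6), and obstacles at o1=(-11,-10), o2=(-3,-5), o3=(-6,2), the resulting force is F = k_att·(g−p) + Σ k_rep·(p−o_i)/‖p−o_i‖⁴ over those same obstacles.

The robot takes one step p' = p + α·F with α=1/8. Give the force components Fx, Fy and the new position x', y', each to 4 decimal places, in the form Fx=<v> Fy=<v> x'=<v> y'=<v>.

Fx=0.8477 Fy=0.7344 x'=-6.8940 y'=-8.9082

F_att = 1/4·(g−p) = 1/4·(2,3) = (0.5000,0.7500)
o1: d²=17 ≤ ρ²=56; F_rep = 35·(4,1)/17² = (0.4844,0.1211)
o2: d²=32 ≤ ρ²=56; F_rep = 35·(-4,-4)/32² = (-0.1367,-0.1367)
o3: d²=122 > ρ²=56 → inactive
F = F_att + ΣF_rep = (0.8477,0.7344)
p' = p + 1/8·F = (-6.8940,-8.9082)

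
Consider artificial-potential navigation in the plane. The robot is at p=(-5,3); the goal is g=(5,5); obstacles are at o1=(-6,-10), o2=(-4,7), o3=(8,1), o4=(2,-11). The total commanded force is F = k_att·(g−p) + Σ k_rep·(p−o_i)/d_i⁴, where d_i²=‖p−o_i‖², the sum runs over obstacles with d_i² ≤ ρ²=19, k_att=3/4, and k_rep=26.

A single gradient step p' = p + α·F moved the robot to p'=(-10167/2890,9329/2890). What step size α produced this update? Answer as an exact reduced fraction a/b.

α = 1/5

F_att = 3/4·(g−p) = 3/4·(10,2) = (7.5000,1.5000)
o1: d²=170 > ρ²=19 → inactive
o2: d²=17 ≤ ρ²=19; F_rep = 26·(-1,-4)/17² = (-0.0900,-0.3599)
o3: d²=173 > ρ²=19 → inactive
o4: d²=245 > ρ²=19 → inactive
F = F_att + ΣF_rep = (7.4100,1.1401)
Δp = p'−p = (1.4820,0.2280); α = Δx/Fx = (4283/2890) / (4283/578) = 1/5
check: Δy/Fy = (659/2890) / (659/578) = 1/5 ✓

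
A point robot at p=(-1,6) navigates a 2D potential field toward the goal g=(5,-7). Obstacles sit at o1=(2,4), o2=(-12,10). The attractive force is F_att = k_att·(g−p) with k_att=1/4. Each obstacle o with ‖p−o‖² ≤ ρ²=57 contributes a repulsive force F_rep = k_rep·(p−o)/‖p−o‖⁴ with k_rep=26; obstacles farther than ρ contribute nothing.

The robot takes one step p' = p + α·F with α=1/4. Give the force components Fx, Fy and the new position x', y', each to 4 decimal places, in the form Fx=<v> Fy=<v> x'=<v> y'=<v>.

F_att = 1/4·(g−p) = 1/4·(6,-13) = (1.5000,-3.2500)
o1: d²=13 ≤ ρ²=57; F_rep = 26·(-3,2)/13² = (-0.4615,0.3077)
o2: d²=137 > ρ²=57 → inactive
F = F_att + ΣF_rep = (1.0385,-2.9423)
p' = p + 1/4·F = (-0.7404,5.2644)

Fx=1.0385 Fy=-2.9423 x'=-0.7404 y'=5.2644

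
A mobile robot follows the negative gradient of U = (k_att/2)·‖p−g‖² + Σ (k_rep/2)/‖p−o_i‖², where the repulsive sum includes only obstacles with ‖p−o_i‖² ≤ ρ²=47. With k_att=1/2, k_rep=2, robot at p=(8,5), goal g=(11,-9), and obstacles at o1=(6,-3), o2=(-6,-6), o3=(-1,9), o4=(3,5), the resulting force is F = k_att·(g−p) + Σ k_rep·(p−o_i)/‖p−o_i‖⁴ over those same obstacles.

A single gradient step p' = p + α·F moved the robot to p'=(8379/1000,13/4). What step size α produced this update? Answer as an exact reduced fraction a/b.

α = 1/4

F_att = 1/2·(g−p) = 1/2·(3,-14) = (1.5000,-7.0000)
o1: d²=68 > ρ²=47 → inactive
o2: d²=317 > ρ²=47 → inactive
o3: d²=97 > ρ²=47 → inactive
o4: d²=25 ≤ ρ²=47; F_rep = 2·(5,0)/25² = (0.0160,0.0000)
F = F_att + ΣF_rep = (1.5160,-7.0000)
Δp = p'−p = (0.3790,-1.7500); α = Δx/Fx = (379/1000) / (379/250) = 1/4
check: Δy/Fy = (-7/4) / (-7) = 1/4 ✓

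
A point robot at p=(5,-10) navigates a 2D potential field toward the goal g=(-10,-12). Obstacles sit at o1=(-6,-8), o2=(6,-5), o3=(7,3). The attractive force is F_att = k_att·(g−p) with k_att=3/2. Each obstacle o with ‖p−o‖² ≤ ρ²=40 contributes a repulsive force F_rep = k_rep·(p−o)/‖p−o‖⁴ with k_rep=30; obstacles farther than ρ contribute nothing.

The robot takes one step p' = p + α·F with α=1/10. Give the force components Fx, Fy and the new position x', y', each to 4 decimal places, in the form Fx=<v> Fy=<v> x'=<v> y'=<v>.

Fx=-22.5444 Fy=-3.2219 x'=2.7456 y'=-10.3222

F_att = 3/2·(g−p) = 3/2·(-15,-2) = (-22.5000,-3.0000)
o1: d²=125 > ρ²=40 → inactive
o2: d²=26 ≤ ρ²=40; F_rep = 30·(-1,-5)/26² = (-0.0444,-0.2219)
o3: d²=173 > ρ²=40 → inactive
F = F_att + ΣF_rep = (-22.5444,-3.2219)
p' = p + 1/10·F = (2.7456,-10.3222)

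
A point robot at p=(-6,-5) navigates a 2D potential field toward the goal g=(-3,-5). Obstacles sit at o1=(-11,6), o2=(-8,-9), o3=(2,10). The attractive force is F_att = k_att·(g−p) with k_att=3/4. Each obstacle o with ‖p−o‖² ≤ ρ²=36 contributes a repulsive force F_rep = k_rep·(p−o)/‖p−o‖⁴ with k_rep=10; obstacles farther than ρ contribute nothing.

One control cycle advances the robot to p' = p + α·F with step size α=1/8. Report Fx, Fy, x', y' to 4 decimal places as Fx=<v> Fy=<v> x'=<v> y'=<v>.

F_att = 3/4·(g−p) = 3/4·(3,0) = (2.2500,0.0000)
o1: d²=146 > ρ²=36 → inactive
o2: d²=20 ≤ ρ²=36; F_rep = 10·(2,4)/20² = (0.0500,0.1000)
o3: d²=289 > ρ²=36 → inactive
F = F_att + ΣF_rep = (2.3000,0.1000)
p' = p + 1/8·F = (-5.7125,-4.9875)

Fx=2.3000 Fy=0.1000 x'=-5.7125 y'=-4.9875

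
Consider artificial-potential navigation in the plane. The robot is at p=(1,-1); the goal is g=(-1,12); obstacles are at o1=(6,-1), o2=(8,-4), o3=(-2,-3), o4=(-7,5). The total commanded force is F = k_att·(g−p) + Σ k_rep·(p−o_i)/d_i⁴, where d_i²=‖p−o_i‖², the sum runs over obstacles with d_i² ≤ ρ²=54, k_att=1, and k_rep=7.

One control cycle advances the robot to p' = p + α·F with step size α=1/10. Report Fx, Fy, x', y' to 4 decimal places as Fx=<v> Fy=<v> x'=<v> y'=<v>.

Fx=-1.9317 Fy=13.0828 x'=0.8068 y'=0.3083

F_att = 1·(g−p) = 1·(-2,13) = (-2.0000,13.0000)
o1: d²=25 ≤ ρ²=54; F_rep = 7·(-5,0)/25² = (-0.0560,0.0000)
o2: d²=58 > ρ²=54 → inactive
o3: d²=13 ≤ ρ²=54; F_rep = 7·(3,2)/13² = (0.1243,0.0828)
o4: d²=100 > ρ²=54 → inactive
F = F_att + ΣF_rep = (-1.9317,13.0828)
p' = p + 1/10·F = (0.8068,0.3083)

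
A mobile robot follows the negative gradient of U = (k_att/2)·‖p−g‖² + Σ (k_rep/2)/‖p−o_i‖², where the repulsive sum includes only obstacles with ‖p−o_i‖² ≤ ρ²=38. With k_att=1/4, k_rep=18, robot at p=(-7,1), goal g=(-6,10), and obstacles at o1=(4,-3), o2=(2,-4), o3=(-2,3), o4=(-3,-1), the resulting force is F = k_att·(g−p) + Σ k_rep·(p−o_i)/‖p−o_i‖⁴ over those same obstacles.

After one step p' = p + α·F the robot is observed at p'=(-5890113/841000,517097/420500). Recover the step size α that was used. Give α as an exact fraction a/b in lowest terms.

F_att = 1/4·(g−p) = 1/4·(1,9) = (0.2500,2.2500)
o1: d²=137 > ρ²=38 → inactive
o2: d²=106 > ρ²=38 → inactive
o3: d²=29 ≤ ρ²=38; F_rep = 18·(-5,-2)/29² = (-0.1070,-0.0428)
o4: d²=20 ≤ ρ²=38; F_rep = 18·(-4,2)/20² = (-0.1800,0.0900)
F = F_att + ΣF_rep = (-0.0370,2.2972)
Δp = p'−p = (-0.0037,0.2297); α = Δx/Fx = (-3113/841000) / (-3113/84100) = 1/10
check: Δy/Fy = (96597/420500) / (96597/42050) = 1/10 ✓

α = 1/10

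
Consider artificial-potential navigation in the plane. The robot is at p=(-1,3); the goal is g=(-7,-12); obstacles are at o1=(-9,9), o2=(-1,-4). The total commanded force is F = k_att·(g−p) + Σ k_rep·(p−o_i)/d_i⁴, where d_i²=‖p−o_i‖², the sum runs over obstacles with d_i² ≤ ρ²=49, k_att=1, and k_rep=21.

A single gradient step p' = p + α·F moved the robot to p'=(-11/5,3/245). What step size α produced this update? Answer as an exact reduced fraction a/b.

α = 1/5

F_att = 1·(g−p) = 1·(-6,-15) = (-6.0000,-15.0000)
o1: d²=100 > ρ²=49 → inactive
o2: d²=49 ≤ ρ²=49; F_rep = 21·(0,7)/49² = (0.0000,0.0612)
F = F_att + ΣF_rep = (-6.0000,-14.9388)
Δp = p'−p = (-1.2000,-2.9878); α = Δx/Fx = (-6/5) / (-6) = 1/5
check: Δy/Fy = (-732/245) / (-732/49) = 1/5 ✓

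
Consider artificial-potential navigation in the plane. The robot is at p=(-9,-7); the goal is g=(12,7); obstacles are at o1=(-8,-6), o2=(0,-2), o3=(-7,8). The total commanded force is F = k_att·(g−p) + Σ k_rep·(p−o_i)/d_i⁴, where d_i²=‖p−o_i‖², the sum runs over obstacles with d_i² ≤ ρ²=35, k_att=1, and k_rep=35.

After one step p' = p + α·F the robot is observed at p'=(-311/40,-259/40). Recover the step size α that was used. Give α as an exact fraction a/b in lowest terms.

α = 1/10

F_att = 1·(g−p) = 1·(21,14) = (21.0000,14.0000)
o1: d²=2 ≤ ρ²=35; F_rep = 35·(-1,-1)/2² = (-8.7500,-8.7500)
o2: d²=106 > ρ²=35 → inactive
o3: d²=229 > ρ²=35 → inactive
F = F_att + ΣF_rep = (12.2500,5.2500)
Δp = p'−p = (1.2250,0.5250); α = Δx/Fx = (49/40) / (49/4) = 1/10
check: Δy/Fy = (21/40) / (21/4) = 1/10 ✓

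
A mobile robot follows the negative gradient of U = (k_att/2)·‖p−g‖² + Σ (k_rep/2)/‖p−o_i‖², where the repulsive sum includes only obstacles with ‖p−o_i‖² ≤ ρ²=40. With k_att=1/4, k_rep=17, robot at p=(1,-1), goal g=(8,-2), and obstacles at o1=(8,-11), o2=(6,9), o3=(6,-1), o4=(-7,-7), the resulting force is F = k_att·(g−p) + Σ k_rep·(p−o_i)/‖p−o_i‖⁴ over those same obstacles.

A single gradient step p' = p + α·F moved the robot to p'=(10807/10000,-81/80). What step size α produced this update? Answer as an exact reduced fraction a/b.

α = 1/20

F_att = 1/4·(g−p) = 1/4·(7,-1) = (1.7500,-0.2500)
o1: d²=149 > ρ²=40 → inactive
o2: d²=125 > ρ²=40 → inactive
o3: d²=25 ≤ ρ²=40; F_rep = 17·(-5,0)/25² = (-0.1360,0.0000)
o4: d²=100 > ρ²=40 → inactive
F = F_att + ΣF_rep = (1.6140,-0.2500)
Δp = p'−p = (0.0807,-0.0125); α = Δx/Fx = (807/10000) / (807/500) = 1/20
check: Δy/Fy = (-1/80) / (-1/4) = 1/20 ✓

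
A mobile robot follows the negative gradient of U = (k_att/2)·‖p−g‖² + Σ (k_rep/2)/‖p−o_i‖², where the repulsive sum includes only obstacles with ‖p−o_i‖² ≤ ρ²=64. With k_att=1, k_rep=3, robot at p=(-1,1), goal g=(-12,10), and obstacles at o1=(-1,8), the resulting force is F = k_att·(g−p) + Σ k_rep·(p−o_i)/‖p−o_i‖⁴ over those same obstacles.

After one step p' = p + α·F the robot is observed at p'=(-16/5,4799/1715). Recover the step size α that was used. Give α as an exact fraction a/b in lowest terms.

α = 1/5

F_att = 1·(g−p) = 1·(-11,9) = (-11.0000,9.0000)
o1: d²=49 ≤ ρ²=64; F_rep = 3·(0,-7)/49² = (0.0000,-0.0087)
F = F_att + ΣF_rep = (-11.0000,8.9913)
Δp = p'−p = (-2.2000,1.7983); α = Δx/Fx = (-11/5) / (-11) = 1/5
check: Δy/Fy = (3084/1715) / (3084/343) = 1/5 ✓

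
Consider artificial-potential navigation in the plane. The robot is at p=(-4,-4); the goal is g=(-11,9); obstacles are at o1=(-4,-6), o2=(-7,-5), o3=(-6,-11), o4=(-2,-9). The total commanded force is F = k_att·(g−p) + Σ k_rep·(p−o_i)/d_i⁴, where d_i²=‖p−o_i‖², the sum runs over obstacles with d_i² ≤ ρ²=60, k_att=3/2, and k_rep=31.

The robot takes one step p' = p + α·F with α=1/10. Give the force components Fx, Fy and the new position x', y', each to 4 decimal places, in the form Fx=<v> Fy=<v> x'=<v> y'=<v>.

Fx=-9.6216 Fy=23.9466 x'=-4.9622 y'=-1.6053

F_att = 3/2·(g−p) = 3/2·(-7,13) = (-10.5000,19.5000)
o1: d²=4 ≤ ρ²=60; F_rep = 31·(0,2)/4² = (0.0000,3.8750)
o2: d²=10 ≤ ρ²=60; F_rep = 31·(3,1)/10² = (0.9300,0.3100)
o3: d²=53 ≤ ρ²=60; F_rep = 31·(2,7)/53² = (0.0221,0.0773)
o4: d²=29 ≤ ρ²=60; F_rep = 31·(-2,5)/29² = (-0.0737,0.1843)
F = F_att + ΣF_rep = (-9.6216,23.9466)
p' = p + 1/10·F = (-4.9622,-1.6053)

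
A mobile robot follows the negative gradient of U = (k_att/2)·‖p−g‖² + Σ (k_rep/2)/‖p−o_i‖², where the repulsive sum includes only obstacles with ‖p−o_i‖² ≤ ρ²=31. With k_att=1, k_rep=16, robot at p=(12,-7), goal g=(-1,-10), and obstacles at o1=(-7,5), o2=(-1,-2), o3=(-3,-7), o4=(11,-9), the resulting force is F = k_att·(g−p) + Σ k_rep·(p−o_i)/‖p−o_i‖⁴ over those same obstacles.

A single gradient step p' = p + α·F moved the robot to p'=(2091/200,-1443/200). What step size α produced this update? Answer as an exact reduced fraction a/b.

α = 1/8

F_att = 1·(g−p) = 1·(-13,-3) = (-13.0000,-3.0000)
o1: d²=505 > ρ²=31 → inactive
o2: d²=194 > ρ²=31 → inactive
o3: d²=225 > ρ²=31 → inactive
o4: d²=5 ≤ ρ²=31; F_rep = 16·(1,2)/5² = (0.6400,1.2800)
F = F_att + ΣF_rep = (-12.3600,-1.7200)
Δp = p'−p = (-1.5450,-0.2150); α = Δx/Fx = (-309/200) / (-309/25) = 1/8
check: Δy/Fy = (-43/200) / (-43/25) = 1/8 ✓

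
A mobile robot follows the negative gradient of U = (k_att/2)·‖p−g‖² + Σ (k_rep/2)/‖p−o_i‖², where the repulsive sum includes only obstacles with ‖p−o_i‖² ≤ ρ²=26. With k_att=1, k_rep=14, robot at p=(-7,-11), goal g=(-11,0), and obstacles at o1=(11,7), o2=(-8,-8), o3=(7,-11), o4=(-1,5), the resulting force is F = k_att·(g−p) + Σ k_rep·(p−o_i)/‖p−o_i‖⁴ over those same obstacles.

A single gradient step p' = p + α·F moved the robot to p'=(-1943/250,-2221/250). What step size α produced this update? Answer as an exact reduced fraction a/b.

F_att = 1·(g−p) = 1·(-4,11) = (-4.0000,11.0000)
o1: d²=648 > ρ²=26 → inactive
o2: d²=10 ≤ ρ²=26; F_rep = 14·(1,-3)/10² = (0.1400,-0.4200)
o3: d²=196 > ρ²=26 → inactive
o4: d²=292 > ρ²=26 → inactive
F = F_att + ΣF_rep = (-3.8600,10.5800)
Δp = p'−p = (-0.7720,2.1160); α = Δx/Fx = (-193/250) / (-193/50) = 1/5
check: Δy/Fy = (529/250) / (529/50) = 1/5 ✓

α = 1/5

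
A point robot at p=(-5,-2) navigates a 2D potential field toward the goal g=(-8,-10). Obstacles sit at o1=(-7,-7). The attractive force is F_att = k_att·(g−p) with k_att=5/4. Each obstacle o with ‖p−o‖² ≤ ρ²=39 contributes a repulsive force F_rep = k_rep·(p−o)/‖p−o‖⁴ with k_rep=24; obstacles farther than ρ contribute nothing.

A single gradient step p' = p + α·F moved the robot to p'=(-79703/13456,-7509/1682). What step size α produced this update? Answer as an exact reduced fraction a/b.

F_att = 5/4·(g−p) = 5/4·(-3,-8) = (-3.7500,-10.0000)
o1: d²=29 ≤ ρ²=39; F_rep = 24·(2,5)/29² = (0.0571,0.1427)
F = F_att + ΣF_rep = (-3.6929,-9.8573)
Δp = p'−p = (-0.9232,-2.4643); α = Δx/Fx = (-12423/13456) / (-12423/3364) = 1/4
check: Δy/Fy = (-4145/1682) / (-8290/841) = 1/4 ✓

α = 1/4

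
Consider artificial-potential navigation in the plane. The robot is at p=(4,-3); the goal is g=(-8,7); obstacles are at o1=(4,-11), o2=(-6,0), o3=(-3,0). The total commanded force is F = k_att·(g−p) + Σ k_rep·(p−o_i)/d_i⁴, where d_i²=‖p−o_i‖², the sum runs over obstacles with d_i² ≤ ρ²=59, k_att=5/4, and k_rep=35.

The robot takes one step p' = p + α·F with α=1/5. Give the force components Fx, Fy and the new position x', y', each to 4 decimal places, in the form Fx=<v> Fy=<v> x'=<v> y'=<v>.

Fx=-14.9272 Fy=12.4688 x'=1.0146 y'=-0.5062

F_att = 5/4·(g−p) = 5/4·(-12,10) = (-15.0000,12.5000)
o1: d²=64 > ρ²=59 → inactive
o2: d²=109 > ρ²=59 → inactive
o3: d²=58 ≤ ρ²=59; F_rep = 35·(7,-3)/58² = (0.0728,-0.0312)
F = F_att + ΣF_rep = (-14.9272,12.4688)
p' = p + 1/5·F = (1.0146,-0.5062)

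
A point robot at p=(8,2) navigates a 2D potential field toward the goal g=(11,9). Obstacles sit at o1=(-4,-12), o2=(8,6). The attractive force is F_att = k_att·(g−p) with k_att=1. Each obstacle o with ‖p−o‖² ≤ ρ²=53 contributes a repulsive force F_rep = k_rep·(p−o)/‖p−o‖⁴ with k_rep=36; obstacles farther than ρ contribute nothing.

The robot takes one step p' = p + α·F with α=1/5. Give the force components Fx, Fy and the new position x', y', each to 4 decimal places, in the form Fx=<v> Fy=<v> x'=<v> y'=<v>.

Fx=3.0000 Fy=6.4375 x'=8.6000 y'=3.2875

F_att = 1·(g−p) = 1·(3,7) = (3.0000,7.0000)
o1: d²=340 > ρ²=53 → inactive
o2: d²=16 ≤ ρ²=53; F_rep = 36·(0,-4)/16² = (0.0000,-0.5625)
F = F_att + ΣF_rep = (3.0000,6.4375)
p' = p + 1/5·F = (8.6000,3.2875)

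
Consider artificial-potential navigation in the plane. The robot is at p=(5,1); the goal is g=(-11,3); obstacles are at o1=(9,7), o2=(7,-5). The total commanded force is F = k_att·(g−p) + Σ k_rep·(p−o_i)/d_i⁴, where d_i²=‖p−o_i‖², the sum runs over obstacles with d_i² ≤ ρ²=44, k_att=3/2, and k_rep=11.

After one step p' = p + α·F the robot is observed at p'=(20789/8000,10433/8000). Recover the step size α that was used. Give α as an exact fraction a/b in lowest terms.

α = 1/10

F_att = 3/2·(g−p) = 3/2·(-16,2) = (-24.0000,3.0000)
o1: d²=52 > ρ²=44 → inactive
o2: d²=40 ≤ ρ²=44; F_rep = 11·(-2,6)/40² = (-0.0138,0.0413)
F = F_att + ΣF_rep = (-24.0138,3.0412)
Δp = p'−p = (-2.4014,0.3041); α = Δx/Fx = (-19211/8000) / (-19211/800) = 1/10
check: Δy/Fy = (2433/8000) / (2433/800) = 1/10 ✓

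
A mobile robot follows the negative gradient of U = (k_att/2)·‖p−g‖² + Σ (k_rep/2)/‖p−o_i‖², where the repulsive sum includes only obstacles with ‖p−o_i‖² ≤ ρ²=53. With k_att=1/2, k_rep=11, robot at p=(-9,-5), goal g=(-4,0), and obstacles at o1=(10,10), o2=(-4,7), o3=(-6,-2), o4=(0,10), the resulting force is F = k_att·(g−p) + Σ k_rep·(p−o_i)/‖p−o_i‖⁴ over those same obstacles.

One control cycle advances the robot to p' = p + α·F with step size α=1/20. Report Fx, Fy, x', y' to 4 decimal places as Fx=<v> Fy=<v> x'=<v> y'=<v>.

Fx=2.3981 Fy=2.3981 x'=-8.8801 y'=-4.8801

F_att = 1/2·(g−p) = 1/2·(5,5) = (2.5000,2.5000)
o1: d²=586 > ρ²=53 → inactive
o2: d²=169 > ρ²=53 → inactive
o3: d²=18 ≤ ρ²=53; F_rep = 11·(-3,-3)/18² = (-0.1019,-0.1019)
o4: d²=306 > ρ²=53 → inactive
F = F_att + ΣF_rep = (2.3981,2.3981)
p' = p + 1/20·F = (-8.8801,-4.8801)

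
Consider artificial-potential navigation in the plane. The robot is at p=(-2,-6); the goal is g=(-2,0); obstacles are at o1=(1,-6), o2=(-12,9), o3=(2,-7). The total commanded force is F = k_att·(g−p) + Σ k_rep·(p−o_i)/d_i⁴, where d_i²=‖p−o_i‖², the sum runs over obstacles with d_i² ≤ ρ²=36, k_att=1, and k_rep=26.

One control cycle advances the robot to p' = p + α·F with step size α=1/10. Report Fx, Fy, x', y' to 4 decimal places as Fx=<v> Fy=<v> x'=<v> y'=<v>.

Fx=-1.3228 Fy=6.0900 x'=-2.1323 y'=-5.3910

F_att = 1·(g−p) = 1·(0,6) = (0.0000,6.0000)
o1: d²=9 ≤ ρ²=36; F_rep = 26·(-3,0)/9² = (-0.9630,0.0000)
o2: d²=325 > ρ²=36 → inactive
o3: d²=17 ≤ ρ²=36; F_rep = 26·(-4,1)/17² = (-0.3599,0.0900)
F = F_att + ΣF_rep = (-1.3228,6.0900)
p' = p + 1/10·F = (-2.1323,-5.3910)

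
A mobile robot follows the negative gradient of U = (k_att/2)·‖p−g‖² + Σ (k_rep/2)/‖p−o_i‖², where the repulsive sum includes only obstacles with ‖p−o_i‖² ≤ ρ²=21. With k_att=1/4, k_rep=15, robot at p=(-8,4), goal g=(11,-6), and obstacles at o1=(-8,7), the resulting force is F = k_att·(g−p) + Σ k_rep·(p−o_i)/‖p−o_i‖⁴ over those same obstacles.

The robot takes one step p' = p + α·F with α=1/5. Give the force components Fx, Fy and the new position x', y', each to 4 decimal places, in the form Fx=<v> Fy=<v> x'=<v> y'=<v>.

Fx=4.7500 Fy=-3.0556 x'=-7.0500 y'=3.3889

F_att = 1/4·(g−p) = 1/4·(19,-10) = (4.7500,-2.5000)
o1: d²=9 ≤ ρ²=21; F_rep = 15·(0,-3)/9² = (0.0000,-0.5556)
F = F_att + ΣF_rep = (4.7500,-3.0556)
p' = p + 1/5·F = (-7.0500,3.3889)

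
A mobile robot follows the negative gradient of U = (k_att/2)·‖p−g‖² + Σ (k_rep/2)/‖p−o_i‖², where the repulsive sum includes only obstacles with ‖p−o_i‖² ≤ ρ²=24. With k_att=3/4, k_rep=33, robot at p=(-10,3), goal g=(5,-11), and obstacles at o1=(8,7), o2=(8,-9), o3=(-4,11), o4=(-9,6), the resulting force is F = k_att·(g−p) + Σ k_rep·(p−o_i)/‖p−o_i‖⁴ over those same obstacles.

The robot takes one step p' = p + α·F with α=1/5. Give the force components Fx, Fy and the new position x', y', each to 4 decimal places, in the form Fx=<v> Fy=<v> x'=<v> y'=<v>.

Fx=10.9200 Fy=-11.4900 x'=-7.8160 y'=0.7020

F_att = 3/4·(g−p) = 3/4·(15,-14) = (11.2500,-10.5000)
o1: d²=340 > ρ²=24 → inactive
o2: d²=468 > ρ²=24 → inactive
o3: d²=100 > ρ²=24 → inactive
o4: d²=10 ≤ ρ²=24; F_rep = 33·(-1,-3)/10² = (-0.3300,-0.9900)
F = F_att + ΣF_rep = (10.9200,-11.4900)
p' = p + 1/5·F = (-7.8160,0.7020)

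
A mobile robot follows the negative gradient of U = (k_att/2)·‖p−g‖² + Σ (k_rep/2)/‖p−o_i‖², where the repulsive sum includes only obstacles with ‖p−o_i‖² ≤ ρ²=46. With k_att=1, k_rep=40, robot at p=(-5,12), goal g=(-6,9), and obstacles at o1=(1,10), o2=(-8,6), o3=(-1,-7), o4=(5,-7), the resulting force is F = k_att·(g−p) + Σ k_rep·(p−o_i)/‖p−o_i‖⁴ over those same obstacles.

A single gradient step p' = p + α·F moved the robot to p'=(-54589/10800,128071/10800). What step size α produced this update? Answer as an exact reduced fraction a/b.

α = 1/20

F_att = 1·(g−p) = 1·(-1,-3) = (-1.0000,-3.0000)
o1: d²=40 ≤ ρ²=46; F_rep = 40·(-6,2)/40² = (-0.1500,0.0500)
o2: d²=45 ≤ ρ²=46; F_rep = 40·(3,6)/45² = (0.0593,0.1185)
o3: d²=377 > ρ²=46 → inactive
o4: d²=461 > ρ²=46 → inactive
F = F_att + ΣF_rep = (-1.0907,-2.8315)
Δp = p'−p = (-0.0545,-0.1416); α = Δx/Fx = (-589/10800) / (-589/540) = 1/20
check: Δy/Fy = (-1529/10800) / (-1529/540) = 1/20 ✓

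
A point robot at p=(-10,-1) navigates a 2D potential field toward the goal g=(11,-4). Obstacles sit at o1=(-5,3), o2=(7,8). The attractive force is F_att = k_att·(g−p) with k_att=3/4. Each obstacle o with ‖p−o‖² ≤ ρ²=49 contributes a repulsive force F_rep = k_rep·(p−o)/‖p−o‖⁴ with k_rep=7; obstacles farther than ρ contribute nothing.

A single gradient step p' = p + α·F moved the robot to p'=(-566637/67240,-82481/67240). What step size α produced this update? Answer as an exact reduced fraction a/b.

α = 1/10

F_att = 3/4·(g−p) = 3/4·(21,-3) = (15.7500,-2.2500)
o1: d²=41 ≤ ρ²=49; F_rep = 7·(-5,-4)/41² = (-0.0208,-0.0167)
o2: d²=370 > ρ²=49 → inactive
F = F_att + ΣF_rep = (15.7292,-2.2667)
Δp = p'−p = (1.5729,-0.2267); α = Δx/Fx = (105763/67240) / (105763/6724) = 1/10
check: Δy/Fy = (-15241/67240) / (-15241/6724) = 1/10 ✓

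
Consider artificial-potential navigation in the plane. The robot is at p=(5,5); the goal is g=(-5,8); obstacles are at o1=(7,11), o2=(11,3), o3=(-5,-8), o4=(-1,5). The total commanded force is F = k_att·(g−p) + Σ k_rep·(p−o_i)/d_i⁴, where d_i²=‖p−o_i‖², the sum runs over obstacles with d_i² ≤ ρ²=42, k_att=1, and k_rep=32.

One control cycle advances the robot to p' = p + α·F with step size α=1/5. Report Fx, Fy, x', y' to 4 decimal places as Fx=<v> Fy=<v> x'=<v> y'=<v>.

Fx=-10.0119 Fy=2.9200 x'=2.9976 y'=5.5840

F_att = 1·(g−p) = 1·(-10,3) = (-10.0000,3.0000)
o1: d²=40 ≤ ρ²=42; F_rep = 32·(-2,-6)/40² = (-0.0400,-0.1200)
o2: d²=40 ≤ ρ²=42; F_rep = 32·(-6,2)/40² = (-0.1200,0.0400)
o3: d²=269 > ρ²=42 → inactive
o4: d²=36 ≤ ρ²=42; F_rep = 32·(6,0)/36² = (0.1481,0.0000)
F = F_att + ΣF_rep = (-10.0119,2.9200)
p' = p + 1/5·F = (2.9976,5.5840)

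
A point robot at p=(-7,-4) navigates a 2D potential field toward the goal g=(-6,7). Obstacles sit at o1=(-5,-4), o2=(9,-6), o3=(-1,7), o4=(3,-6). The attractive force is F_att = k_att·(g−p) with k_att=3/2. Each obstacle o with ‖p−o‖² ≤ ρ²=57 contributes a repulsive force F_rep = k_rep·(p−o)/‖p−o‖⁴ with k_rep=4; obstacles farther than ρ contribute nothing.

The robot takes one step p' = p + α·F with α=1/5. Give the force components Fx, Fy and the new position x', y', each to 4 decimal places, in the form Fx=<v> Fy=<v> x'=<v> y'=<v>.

Fx=1.0000 Fy=16.5000 x'=-6.8000 y'=-0.7000

F_att = 3/2·(g−p) = 3/2·(1,11) = (1.5000,16.5000)
o1: d²=4 ≤ ρ²=57; F_rep = 4·(-2,0)/4² = (-0.5000,0.0000)
o2: d²=260 > ρ²=57 → inactive
o3: d²=157 > ρ²=57 → inactive
o4: d²=104 > ρ²=57 → inactive
F = F_att + ΣF_rep = (1.0000,16.5000)
p' = p + 1/5·F = (-6.8000,-0.7000)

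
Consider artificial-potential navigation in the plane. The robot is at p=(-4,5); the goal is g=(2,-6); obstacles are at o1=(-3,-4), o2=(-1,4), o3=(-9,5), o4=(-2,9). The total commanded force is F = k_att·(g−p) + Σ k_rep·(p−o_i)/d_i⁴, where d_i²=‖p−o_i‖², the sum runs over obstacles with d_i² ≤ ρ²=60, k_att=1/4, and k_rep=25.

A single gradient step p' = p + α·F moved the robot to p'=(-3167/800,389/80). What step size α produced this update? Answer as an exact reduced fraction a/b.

F_att = 1/4·(g−p) = 1/4·(6,-11) = (1.5000,-2.7500)
o1: d²=82 > ρ²=60 → inactive
o2: d²=10 ≤ ρ²=60; F_rep = 25·(-3,1)/10² = (-0.7500,0.2500)
o3: d²=25 ≤ ρ²=60; F_rep = 25·(5,0)/25² = (0.2000,0.0000)
o4: d²=20 ≤ ρ²=60; F_rep = 25·(-2,-4)/20² = (-0.1250,-0.2500)
F = F_att + ΣF_rep = (0.8250,-2.7500)
Δp = p'−p = (0.0413,-0.1375); α = Δx/Fx = (33/800) / (33/40) = 1/20
check: Δy/Fy = (-11/80) / (-11/4) = 1/20 ✓

α = 1/20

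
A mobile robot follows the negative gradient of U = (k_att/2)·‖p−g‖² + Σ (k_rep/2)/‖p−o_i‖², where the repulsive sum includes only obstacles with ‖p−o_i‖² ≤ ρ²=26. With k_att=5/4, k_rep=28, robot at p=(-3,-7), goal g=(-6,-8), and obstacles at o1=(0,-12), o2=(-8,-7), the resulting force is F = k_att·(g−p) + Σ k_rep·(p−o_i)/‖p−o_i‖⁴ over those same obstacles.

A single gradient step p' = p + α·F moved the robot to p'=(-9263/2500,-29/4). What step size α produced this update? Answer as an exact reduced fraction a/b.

F_att = 5/4·(g−p) = 5/4·(-3,-1) = (-3.7500,-1.2500)
o1: d²=34 > ρ²=26 → inactive
o2: d²=25 ≤ ρ²=26; F_rep = 28·(5,0)/25² = (0.2240,0.0000)
F = F_att + ΣF_rep = (-3.5260,-1.2500)
Δp = p'−p = (-0.7052,-0.2500); α = Δx/Fx = (-1763/2500) / (-1763/500) = 1/5
check: Δy/Fy = (-1/4) / (-5/4) = 1/5 ✓

α = 1/5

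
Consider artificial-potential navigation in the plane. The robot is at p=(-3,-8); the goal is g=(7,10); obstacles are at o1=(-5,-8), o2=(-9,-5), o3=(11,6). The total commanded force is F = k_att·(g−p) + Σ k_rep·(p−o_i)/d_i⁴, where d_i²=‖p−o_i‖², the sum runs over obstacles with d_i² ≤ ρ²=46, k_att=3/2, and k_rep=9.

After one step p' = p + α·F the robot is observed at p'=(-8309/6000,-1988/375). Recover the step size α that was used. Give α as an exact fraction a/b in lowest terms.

F_att = 3/2·(g−p) = 3/2·(10,18) = (15.0000,27.0000)
o1: d²=4 ≤ ρ²=46; F_rep = 9·(2,0)/4² = (1.1250,0.0000)
o2: d²=45 ≤ ρ²=46; F_rep = 9·(6,-3)/45² = (0.0267,-0.0133)
o3: d²=392 > ρ²=46 → inactive
F = F_att + ΣF_rep = (16.1517,26.9867)
Δp = p'−p = (1.6152,2.6987); α = Δx/Fx = (9691/6000) / (9691/600) = 1/10
check: Δy/Fy = (1012/375) / (2024/75) = 1/10 ✓

α = 1/10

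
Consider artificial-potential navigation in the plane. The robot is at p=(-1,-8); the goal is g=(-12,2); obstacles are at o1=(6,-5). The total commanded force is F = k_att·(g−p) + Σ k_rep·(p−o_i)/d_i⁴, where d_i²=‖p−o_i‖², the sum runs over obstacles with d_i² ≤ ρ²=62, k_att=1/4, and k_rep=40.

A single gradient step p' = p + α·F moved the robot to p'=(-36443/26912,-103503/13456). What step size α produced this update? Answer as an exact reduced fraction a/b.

F_att = 1/4·(g−p) = 1/4·(-11,10) = (-2.7500,2.5000)
o1: d²=58 ≤ ρ²=62; F_rep = 40·(-7,-3)/58² = (-0.0832,-0.0357)
F = F_att + ΣF_rep = (-2.8332,2.4643)
Δp = p'−p = (-0.3542,0.3080); α = Δx/Fx = (-9531/26912) / (-9531/3364) = 1/8
check: Δy/Fy = (4145/13456) / (4145/1682) = 1/8 ✓

α = 1/8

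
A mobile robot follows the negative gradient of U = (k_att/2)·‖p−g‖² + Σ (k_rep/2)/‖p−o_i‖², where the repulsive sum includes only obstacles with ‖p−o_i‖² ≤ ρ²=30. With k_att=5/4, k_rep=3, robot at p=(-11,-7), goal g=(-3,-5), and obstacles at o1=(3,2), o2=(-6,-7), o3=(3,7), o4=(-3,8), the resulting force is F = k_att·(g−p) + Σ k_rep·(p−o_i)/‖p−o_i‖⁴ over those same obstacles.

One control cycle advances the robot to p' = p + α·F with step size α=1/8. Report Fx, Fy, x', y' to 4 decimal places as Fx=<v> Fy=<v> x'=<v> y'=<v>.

Fx=9.9760 Fy=2.5000 x'=-9.7530 y'=-6.6875

F_att = 5/4·(g−p) = 5/4·(8,2) = (10.0000,2.5000)
o1: d²=277 > ρ²=30 → inactive
o2: d²=25 ≤ ρ²=30; F_rep = 3·(-5,0)/25² = (-0.0240,0.0000)
o3: d²=392 > ρ²=30 → inactive
o4: d²=289 > ρ²=30 → inactive
F = F_att + ΣF_rep = (9.9760,2.5000)
p' = p + 1/8·F = (-9.7530,-6.6875)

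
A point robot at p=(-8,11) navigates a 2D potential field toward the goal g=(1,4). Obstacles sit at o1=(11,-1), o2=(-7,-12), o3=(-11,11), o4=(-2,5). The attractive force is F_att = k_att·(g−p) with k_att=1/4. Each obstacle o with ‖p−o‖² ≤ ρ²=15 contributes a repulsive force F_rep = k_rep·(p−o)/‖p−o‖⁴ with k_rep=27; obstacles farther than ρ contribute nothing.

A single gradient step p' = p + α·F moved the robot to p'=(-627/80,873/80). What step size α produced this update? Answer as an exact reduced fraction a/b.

α = 1/20

F_att = 1/4·(g−p) = 1/4·(9,-7) = (2.2500,-1.7500)
o1: d²=505 > ρ²=15 → inactive
o2: d²=530 > ρ²=15 → inactive
o3: d²=9 ≤ ρ²=15; F_rep = 27·(3,0)/9² = (1.0000,0.0000)
o4: d²=72 > ρ²=15 → inactive
F = F_att + ΣF_rep = (3.2500,-1.7500)
Δp = p'−p = (0.1625,-0.0875); α = Δx/Fx = (13/80) / (13/4) = 1/20
check: Δy/Fy = (-7/80) / (-7/4) = 1/20 ✓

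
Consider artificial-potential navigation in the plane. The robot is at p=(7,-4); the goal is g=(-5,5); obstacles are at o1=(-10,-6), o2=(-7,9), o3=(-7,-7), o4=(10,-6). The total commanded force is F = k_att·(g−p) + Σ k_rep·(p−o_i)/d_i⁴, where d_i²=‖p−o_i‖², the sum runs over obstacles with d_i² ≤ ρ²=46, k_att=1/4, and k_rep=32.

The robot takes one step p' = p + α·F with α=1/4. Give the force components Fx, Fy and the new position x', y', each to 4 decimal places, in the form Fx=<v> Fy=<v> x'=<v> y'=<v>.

F_att = 1/4·(g−p) = 1/4·(-12,9) = (-3.0000,2.2500)
o1: d²=293 > ρ²=46 → inactive
o2: d²=365 > ρ²=46 → inactive
o3: d²=205 > ρ²=46 → inactive
o4: d²=13 ≤ ρ²=46; F_rep = 32·(-3,2)/13² = (-0.5680,0.3787)
F = F_att + ΣF_rep = (-3.5680,2.6287)
p' = p + 1/4·F = (6.1080,-3.3428)

Fx=-3.5680 Fy=2.6287 x'=6.1080 y'=-3.3428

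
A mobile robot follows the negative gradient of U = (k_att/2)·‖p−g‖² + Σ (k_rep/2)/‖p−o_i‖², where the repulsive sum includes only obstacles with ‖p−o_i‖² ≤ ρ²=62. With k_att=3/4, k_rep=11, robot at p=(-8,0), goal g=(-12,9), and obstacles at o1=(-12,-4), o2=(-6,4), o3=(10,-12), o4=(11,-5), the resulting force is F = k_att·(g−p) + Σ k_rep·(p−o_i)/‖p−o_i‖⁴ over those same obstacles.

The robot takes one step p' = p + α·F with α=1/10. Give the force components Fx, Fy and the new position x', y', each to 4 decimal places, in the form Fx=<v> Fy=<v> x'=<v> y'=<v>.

F_att = 3/4·(g−p) = 3/4·(-4,9) = (-3.0000,6.7500)
o1: d²=32 ≤ ρ²=62; F_rep = 11·(4,4)/32² = (0.0430,0.0430)
o2: d²=20 ≤ ρ²=62; F_rep = 11·(-2,-4)/20² = (-0.0550,-0.1100)
o3: d²=468 > ρ²=62 → inactive
o4: d²=386 > ρ²=62 → inactive
F = F_att + ΣF_rep = (-3.0120,6.6830)
p' = p + 1/10·F = (-8.3012,0.6683)

Fx=-3.0120 Fy=6.6830 x'=-8.3012 y'=0.6683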